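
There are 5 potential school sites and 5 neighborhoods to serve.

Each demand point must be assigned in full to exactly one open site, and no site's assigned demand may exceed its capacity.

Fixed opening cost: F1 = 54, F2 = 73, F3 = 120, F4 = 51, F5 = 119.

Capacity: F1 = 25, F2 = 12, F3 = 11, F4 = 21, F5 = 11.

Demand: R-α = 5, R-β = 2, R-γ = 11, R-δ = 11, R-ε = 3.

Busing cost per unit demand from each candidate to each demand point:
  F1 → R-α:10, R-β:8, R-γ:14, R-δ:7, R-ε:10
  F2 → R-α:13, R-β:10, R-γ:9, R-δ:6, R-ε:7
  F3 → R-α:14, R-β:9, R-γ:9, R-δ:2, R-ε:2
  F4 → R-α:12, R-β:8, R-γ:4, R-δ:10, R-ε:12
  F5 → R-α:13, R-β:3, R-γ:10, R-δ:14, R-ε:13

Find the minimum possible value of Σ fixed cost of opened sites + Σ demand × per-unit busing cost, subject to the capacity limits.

Open {F1, F4}; cheapest assignment that respects the capacities:
  F1 (cap 25, load 21): R-α, R-β, R-δ, R-ε — cost 5×10 + 2×8 + 11×7 + 3×10 = 173
  F4 (cap 21, load 11): R-γ — cost 11×4 = 44
  Shipping 217, fixed 105 → total 322.
  Any other capacity-feasible assignment to {F1, F4} ships for at least 217.
Compare {F2, F4}: its best feasible assignment gives total 346.
Compare {F3, F4}: its best feasible assignment gives total 349.
Every other set of open sites that can feasibly serve all demand totals ≥ 346 even under its best assignment. Minimum: 322.

322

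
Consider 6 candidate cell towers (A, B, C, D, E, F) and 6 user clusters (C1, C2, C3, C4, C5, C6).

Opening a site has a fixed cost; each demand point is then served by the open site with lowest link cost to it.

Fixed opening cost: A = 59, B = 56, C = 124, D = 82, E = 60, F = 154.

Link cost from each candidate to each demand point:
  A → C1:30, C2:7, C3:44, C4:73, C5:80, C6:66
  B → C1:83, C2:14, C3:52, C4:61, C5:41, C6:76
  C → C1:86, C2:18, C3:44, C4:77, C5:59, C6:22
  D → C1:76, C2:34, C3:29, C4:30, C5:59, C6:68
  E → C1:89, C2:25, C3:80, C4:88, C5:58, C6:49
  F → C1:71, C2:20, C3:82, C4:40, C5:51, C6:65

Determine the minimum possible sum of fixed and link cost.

Open {A}: assign each demand point to its cheapest open site.
  C1→A 30, C2→A 7, C3→A 44, C4→A 73, C5→A 80, C6→A 66
  link cost 300, fixed 59 → total 359.
Compare {A, D}: link cost 221 + fixed 141 = 362.
Compare {A, B}: link cost 249 + fixed 115 = 364.
Compare {D}: link cost 296 + fixed 82 = 378.
All other subsets cost ≥ 362. Minimum total cost: 359.

359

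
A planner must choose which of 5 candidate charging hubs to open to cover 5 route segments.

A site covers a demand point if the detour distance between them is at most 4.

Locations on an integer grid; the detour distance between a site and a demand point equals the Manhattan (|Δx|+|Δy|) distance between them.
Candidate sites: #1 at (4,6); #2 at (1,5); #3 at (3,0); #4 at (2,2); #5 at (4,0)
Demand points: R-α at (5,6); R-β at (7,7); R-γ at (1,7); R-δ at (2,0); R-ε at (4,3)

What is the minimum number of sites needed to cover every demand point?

2

Coverage sets (demand points within 4 of each site):
  #1: {R-α, R-β, R-γ, R-ε}
  #2: {R-γ}
  #3: {R-δ, R-ε}
  #4: {R-δ, R-ε}
  #5: {R-δ, R-ε}
No single site covers all 5 demand points.
But {#1, #3} covers everything, so the minimum is 2.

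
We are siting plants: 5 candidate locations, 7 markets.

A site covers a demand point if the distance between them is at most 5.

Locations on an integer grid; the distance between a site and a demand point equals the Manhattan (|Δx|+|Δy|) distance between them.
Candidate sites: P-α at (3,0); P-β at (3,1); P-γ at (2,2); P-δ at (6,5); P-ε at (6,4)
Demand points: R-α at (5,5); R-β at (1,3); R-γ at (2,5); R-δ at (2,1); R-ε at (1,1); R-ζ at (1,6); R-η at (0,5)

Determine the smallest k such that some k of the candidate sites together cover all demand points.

2

Coverage sets (demand points within 5 of each site):
  P-α: {R-β, R-δ, R-ε}
  P-β: {R-β, R-γ, R-δ, R-ε}
  P-γ: {R-β, R-γ, R-δ, R-ε, R-ζ, R-η}
  P-δ: {R-α, R-γ}
  P-ε: {R-α, R-γ}
No single site covers all 7 demand points.
But {P-γ, P-δ} covers everything, so the minimum is 2.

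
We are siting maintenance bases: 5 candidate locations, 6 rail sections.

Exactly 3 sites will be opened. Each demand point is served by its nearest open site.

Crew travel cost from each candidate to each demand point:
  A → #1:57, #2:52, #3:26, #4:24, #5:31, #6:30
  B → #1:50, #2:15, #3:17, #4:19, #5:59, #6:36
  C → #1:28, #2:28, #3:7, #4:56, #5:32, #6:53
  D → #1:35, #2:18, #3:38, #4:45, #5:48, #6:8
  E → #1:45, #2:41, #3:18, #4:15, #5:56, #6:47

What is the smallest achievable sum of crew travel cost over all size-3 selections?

108

Open {C, D, E}.
  #1→C 28, #2→D 18, #3→C 7, #4→E 15, #5→C 32, #6→D 8  ⇒ total 108.
Compare {B, C, D}: total 109.
Compare {A, C, D}: total 116.
No size-3 selection does better; minimum is 108.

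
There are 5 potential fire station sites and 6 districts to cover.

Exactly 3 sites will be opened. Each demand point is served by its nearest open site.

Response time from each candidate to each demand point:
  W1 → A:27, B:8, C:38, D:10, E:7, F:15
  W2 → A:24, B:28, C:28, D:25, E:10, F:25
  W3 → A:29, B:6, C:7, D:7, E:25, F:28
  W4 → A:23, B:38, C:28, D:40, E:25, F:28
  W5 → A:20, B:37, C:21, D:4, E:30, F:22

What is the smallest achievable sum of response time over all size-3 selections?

59

Open {W1, W3, W5}.
  A→W5 20, B→W3 6, C→W3 7, D→W5 4, E→W1 7, F→W1 15  ⇒ total 59.
Compare {W1, W3, W4}: total 65.
Compare {W1, W2, W3}: total 66.
No size-3 selection does better; minimum is 59.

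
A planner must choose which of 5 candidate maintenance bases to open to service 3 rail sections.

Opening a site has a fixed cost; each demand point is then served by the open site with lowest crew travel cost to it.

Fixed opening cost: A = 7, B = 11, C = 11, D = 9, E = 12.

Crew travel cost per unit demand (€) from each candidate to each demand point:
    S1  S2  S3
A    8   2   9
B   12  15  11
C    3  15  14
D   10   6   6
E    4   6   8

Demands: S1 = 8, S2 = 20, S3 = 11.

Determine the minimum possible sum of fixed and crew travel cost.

157

Open {A, C, D}: assign each demand point to its cheapest open site.
  S1→C 8×3=24, S2→A 20×2=40, S3→D 11×6=66
  crew travel cost 130, fixed 27 → total 157.
Compare {A, D, E}: crew travel cost 138 + fixed 28 = 166.
Compare {A, B, C, D}: crew travel cost 130 + fixed 38 = 168.
Compare {A, C, D, E}: crew travel cost 130 + fixed 39 = 169.
All other subsets cost ≥ 166. Minimum total cost: 157.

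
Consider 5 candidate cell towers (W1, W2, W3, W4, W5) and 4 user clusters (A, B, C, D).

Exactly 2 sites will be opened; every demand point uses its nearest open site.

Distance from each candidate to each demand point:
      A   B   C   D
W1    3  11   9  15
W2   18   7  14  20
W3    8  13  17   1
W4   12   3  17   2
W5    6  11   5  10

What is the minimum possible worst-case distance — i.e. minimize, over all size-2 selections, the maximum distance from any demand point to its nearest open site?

6

Open {W4, W5}.
  Farthest demand point is A at distance 6 (to W5); all others are ≤ 6.
With {W1, W4} the worst case is 9.
With {W2, W5} the worst case is 10.
No size-2 selection achieves below 6.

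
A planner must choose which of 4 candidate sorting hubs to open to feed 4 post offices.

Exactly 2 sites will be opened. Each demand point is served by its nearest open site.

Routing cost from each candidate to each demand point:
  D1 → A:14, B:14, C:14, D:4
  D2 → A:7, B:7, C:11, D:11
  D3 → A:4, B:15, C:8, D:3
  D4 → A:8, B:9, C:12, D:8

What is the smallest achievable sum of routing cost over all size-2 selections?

22

Open {D2, D3}.
  A→D3 4, B→D2 7, C→D3 8, D→D3 3  ⇒ total 22.
Compare {D3, D4}: total 24.
Compare {D1, D2}: total 29.
No size-2 selection does better; minimum is 22.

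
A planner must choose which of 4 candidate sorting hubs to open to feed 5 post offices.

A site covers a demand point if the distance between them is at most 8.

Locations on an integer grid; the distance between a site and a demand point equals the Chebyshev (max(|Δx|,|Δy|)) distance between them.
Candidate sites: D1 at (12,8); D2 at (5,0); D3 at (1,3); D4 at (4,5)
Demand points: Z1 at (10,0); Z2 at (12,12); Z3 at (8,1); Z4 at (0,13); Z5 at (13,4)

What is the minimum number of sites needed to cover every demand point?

2

Coverage sets (demand points within 8 of each site):
  D1: {Z1, Z2, Z3, Z5}
  D2: {Z1, Z3, Z5}
  D3: {Z3}
  D4: {Z1, Z2, Z3, Z4}
No single site covers all 5 demand points.
But {D1, D4} covers everything, so the minimum is 2.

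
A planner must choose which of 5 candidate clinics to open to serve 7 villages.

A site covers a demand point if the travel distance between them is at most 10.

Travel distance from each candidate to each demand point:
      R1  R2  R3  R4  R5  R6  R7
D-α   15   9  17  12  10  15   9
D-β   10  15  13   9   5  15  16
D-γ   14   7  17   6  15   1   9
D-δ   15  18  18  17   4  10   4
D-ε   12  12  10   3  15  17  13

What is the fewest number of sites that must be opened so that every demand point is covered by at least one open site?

3

Coverage sets (demand points within 10 of each site):
  D-α: {R2, R5, R7}
  D-β: {R1, R4, R5}
  D-γ: {R2, R4, R6, R7}
  D-δ: {R5, R6, R7}
  D-ε: {R3, R4}
No 2 sites suffice: every size-2 union leaves at least one demand point uncovered.
But {D-β, D-γ, D-ε} covers everything, so the minimum is 3.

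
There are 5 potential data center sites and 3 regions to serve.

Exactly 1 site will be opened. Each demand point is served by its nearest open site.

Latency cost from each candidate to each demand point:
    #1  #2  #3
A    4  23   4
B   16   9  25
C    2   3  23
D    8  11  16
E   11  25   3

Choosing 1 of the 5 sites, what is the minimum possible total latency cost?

Open {C}.
  #1→C 2, #2→C 3, #3→C 23  ⇒ total 28.
Compare {A}: total 31.
Compare {D}: total 35.
No size-1 selection does better; minimum is 28.

28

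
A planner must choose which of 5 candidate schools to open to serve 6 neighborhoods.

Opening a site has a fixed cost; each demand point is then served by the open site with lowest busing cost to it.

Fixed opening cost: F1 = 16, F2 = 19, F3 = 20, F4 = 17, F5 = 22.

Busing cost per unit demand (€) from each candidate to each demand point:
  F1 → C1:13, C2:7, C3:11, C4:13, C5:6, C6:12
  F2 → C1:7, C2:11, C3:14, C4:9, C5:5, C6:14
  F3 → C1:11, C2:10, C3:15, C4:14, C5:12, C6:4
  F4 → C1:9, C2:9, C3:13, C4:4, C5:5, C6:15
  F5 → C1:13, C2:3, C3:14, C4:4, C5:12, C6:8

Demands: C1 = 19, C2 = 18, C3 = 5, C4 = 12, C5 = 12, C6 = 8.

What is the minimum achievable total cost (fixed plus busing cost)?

Open {F2, F3, F5}: assign each demand point to its cheapest open site.
  C1→F2 19×7=133, C2→F5 18×3=54, C3→F2 5×14=70, C4→F5 12×4=48, C5→F2 12×5=60, C6→F3 8×4=32
  busing cost 397, fixed 61 → total 458.
Compare {F1, F2, F3, F5}: busing cost 382 + fixed 77 = 459.
Compare {F2, F5}: busing cost 429 + fixed 41 = 470.
Compare {F2, F3, F4, F5}: busing cost 392 + fixed 78 = 470.
All other subsets cost ≥ 459. Minimum total cost: 458.

458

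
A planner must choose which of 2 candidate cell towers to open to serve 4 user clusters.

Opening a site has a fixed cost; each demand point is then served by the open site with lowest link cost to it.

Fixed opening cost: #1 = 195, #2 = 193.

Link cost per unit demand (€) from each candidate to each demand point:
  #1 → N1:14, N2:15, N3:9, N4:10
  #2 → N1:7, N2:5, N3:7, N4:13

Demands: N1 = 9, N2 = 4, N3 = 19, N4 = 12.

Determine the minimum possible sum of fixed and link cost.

565

Open {#2}: assign each demand point to its cheapest open site.
  N1→#2 9×7=63, N2→#2 4×5=20, N3→#2 19×7=133, N4→#2 12×13=156
  link cost 372, fixed 193 → total 565.
Compare {#1}: link cost 477 + fixed 195 = 672.
Compare {#1, #2}: link cost 336 + fixed 388 = 724.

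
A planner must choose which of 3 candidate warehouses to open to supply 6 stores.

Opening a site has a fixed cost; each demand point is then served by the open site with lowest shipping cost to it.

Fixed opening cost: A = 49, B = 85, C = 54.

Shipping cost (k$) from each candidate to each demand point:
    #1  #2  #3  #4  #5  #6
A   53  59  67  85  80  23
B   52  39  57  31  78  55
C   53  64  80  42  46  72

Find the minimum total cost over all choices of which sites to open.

393

Open {A, C}: assign each demand point to its cheapest open site.
  #1→A 53, #2→A 59, #3→A 67, #4→C 42, #5→C 46, #6→A 23
  shipping cost 290, fixed 103 → total 393.
Compare {B}: shipping cost 312 + fixed 85 = 397.
Compare {C}: shipping cost 357 + fixed 54 = 411.
Compare {A, B}: shipping cost 280 + fixed 134 = 414.
All other subsets cost ≥ 397. Minimum total cost: 393.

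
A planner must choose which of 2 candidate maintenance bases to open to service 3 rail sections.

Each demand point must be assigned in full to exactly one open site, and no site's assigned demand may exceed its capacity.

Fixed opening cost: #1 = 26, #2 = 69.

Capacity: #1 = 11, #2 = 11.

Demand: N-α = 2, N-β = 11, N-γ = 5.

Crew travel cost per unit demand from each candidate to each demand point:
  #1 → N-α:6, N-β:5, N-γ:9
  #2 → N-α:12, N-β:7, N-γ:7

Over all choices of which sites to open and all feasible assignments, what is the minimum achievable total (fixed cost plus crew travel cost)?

Open {#1, #2}; cheapest assignment that respects the capacities:
  #1 (cap 11, load 11): N-β — cost 11×5 = 55
  #2 (cap 11, load 7): N-α, N-γ — cost 2×12 + 5×7 = 59
  Shipping 114, fixed 95 → total 209.
  Any other capacity-feasible assignment to {#1, #2} ships for at least 114.
Total demand is 18 and no other set of sites has combined capacity ≥ 18, so {#1, #2} is the only feasible choice of open sites. Minimum: 209.

209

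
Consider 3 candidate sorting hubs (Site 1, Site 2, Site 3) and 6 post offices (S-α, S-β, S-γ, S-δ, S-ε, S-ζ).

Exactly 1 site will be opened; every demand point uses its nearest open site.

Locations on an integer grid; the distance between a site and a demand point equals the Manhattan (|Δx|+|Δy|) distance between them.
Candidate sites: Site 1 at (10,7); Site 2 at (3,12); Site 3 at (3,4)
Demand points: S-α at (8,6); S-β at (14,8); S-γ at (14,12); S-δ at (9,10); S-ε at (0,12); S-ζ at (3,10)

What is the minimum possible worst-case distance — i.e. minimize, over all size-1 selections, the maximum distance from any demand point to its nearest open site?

15

Open {Site 1}.
  Farthest demand point is S-ε at distance 15 (to Site 1); all others are ≤ 15.
With {Site 2} the worst case is 15.
With {Site 3} the worst case is 19.
No size-1 selection achieves below 15.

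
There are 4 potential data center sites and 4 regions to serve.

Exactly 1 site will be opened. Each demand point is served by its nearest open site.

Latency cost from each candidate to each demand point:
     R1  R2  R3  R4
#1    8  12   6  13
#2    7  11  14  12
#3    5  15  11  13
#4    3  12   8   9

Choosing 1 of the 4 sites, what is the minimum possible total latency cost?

32

Open {#4}.
  R1→#4 3, R2→#4 12, R3→#4 8, R4→#4 9  ⇒ total 32.
Compare {#1}: total 39.
Compare {#2}: total 44.
No size-1 selection does better; minimum is 32.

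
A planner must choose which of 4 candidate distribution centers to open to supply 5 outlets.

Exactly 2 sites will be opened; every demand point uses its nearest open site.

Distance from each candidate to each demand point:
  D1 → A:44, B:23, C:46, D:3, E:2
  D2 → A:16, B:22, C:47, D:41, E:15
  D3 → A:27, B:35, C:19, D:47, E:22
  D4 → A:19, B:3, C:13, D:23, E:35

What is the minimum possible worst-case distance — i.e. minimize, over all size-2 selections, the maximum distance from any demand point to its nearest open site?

19

Open {D1, D4}.
  Farthest demand point is A at distance 19 (to D4); all others are ≤ 19.
With {D2, D4} the worst case is 23.
With {D3, D4} the worst case is 23.
No size-2 selection achieves below 19.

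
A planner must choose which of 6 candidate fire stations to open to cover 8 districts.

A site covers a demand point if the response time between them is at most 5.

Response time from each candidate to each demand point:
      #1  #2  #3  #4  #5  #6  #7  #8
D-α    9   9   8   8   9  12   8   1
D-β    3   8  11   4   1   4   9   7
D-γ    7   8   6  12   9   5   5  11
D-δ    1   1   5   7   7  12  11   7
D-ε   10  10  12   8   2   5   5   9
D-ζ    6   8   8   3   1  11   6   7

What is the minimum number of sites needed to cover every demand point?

Coverage sets (demand points within 5 of each site):
  D-α: {#8}
  D-β: {#1, #4, #5, #6}
  D-γ: {#6, #7}
  D-δ: {#1, #2, #3}
  D-ε: {#5, #6, #7}
  D-ζ: {#4, #5}
No 3 sites suffice: every size-3 union leaves at least one demand point uncovered.
But {D-α, D-β, D-γ, D-δ} covers everything, so the minimum is 4.

4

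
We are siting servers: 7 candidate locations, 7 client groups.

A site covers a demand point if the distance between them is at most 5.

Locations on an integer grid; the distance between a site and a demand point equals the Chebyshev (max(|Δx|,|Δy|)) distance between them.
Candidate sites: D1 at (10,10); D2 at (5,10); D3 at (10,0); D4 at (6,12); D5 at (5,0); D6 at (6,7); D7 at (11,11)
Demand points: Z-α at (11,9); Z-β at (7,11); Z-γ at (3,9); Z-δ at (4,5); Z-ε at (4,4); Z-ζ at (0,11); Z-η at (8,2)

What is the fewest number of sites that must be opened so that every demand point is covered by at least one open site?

2

Coverage sets (demand points within 5 of each site):
  D1: {Z-α, Z-β}
  D2: {Z-β, Z-γ, Z-δ, Z-ζ}
  D3: {Z-η}
  D4: {Z-α, Z-β, Z-γ}
  D5: {Z-δ, Z-ε, Z-η}
  D6: {Z-α, Z-β, Z-γ, Z-δ, Z-ε, Z-η}
  D7: {Z-α, Z-β}
No single site covers all 7 demand points.
But {D2, D6} covers everything, so the minimum is 2.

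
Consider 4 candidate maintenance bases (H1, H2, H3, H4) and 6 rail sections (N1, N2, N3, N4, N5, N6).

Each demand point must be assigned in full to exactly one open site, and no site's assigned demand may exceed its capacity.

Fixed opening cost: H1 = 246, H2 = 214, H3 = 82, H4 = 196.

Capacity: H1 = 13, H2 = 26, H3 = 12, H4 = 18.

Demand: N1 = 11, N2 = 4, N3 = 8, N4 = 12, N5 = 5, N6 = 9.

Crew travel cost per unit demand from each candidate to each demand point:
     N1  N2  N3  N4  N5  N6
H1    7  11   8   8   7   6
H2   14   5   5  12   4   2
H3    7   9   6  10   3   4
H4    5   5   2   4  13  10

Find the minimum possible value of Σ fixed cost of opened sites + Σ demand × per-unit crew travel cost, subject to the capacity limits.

Open {H2, H3, H4}; cheapest assignment that respects the capacities:
  H2 (cap 26, load 26): N2, N3, N5, N6 — cost 4×5 + 8×5 + 5×4 + 9×2 = 98
  H3 (cap 12, load 11): N1 — cost 11×7 = 77
  H4 (cap 18, load 12): N4 — cost 12×4 = 48
  Shipping 223, fixed 492 → total 715.
  Any other capacity-feasible assignment to {H2, H3, H4} ships for at least 223.
Compare {H1, H2, H3}: its best feasible assignment gives total 813.
Compare {H1, H2, H4}: its best feasible assignment gives total 879.
Every other set of open sites that can feasibly serve all demand totals ≥ 813 even under its best assignment. Minimum: 715.

715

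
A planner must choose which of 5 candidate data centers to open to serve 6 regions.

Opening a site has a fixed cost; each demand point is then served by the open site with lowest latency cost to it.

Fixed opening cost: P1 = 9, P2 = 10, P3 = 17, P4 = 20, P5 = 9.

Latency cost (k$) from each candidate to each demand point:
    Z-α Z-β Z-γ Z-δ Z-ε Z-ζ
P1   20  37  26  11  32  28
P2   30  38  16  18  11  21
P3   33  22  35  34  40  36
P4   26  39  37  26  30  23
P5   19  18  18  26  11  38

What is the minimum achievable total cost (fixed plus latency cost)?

122

Open {P2, P5}: assign each demand point to its cheapest open site.
  Z-α→P5 19, Z-β→P5 18, Z-γ→P2 16, Z-δ→P2 18, Z-ε→P2 11, Z-ζ→P2 21
  latency cost 103, fixed 19 → total 122.
Compare {P1, P5}: latency cost 105 + fixed 18 = 123.
Compare {P1, P2, P5}: latency cost 96 + fixed 28 = 124.
Compare {P1, P2}: latency cost 116 + fixed 19 = 135.
All other subsets cost ≥ 123. Minimum total cost: 122.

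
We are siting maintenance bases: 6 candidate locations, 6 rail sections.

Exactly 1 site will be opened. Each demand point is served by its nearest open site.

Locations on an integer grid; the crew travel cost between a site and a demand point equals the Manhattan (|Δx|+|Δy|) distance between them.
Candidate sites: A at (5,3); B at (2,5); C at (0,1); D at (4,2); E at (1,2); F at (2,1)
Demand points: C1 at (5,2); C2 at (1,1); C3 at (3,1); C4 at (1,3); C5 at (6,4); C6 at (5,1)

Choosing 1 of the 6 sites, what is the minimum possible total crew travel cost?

17

Open {D}.
  C1→D 1, C2→D 4, C3→D 2, C4→D 4, C5→D 4, C6→D 2  ⇒ total 17.
Compare {A}: total 19.
Compare {F}: total 19.
No size-1 selection does better; minimum is 17.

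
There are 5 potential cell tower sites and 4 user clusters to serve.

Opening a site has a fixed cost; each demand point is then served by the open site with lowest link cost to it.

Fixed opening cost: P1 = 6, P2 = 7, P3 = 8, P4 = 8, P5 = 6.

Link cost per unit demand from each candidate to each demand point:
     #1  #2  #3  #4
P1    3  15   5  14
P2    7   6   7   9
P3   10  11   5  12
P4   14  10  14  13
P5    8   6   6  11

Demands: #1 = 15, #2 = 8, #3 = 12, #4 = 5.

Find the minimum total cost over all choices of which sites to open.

211

Open {P1, P2}: assign each demand point to its cheapest open site.
  #1→P1 15×3=45, #2→P2 8×6=48, #3→P1 12×5=60, #4→P2 5×9=45
  link cost 198, fixed 13 → total 211.
Compare {P1, P2, P5}: link cost 198 + fixed 19 = 217.
Compare {P1, P2, P3}: link cost 198 + fixed 21 = 219.
Compare {P1, P2, P4}: link cost 198 + fixed 21 = 219.
All other subsets cost ≥ 217. Minimum total cost: 211.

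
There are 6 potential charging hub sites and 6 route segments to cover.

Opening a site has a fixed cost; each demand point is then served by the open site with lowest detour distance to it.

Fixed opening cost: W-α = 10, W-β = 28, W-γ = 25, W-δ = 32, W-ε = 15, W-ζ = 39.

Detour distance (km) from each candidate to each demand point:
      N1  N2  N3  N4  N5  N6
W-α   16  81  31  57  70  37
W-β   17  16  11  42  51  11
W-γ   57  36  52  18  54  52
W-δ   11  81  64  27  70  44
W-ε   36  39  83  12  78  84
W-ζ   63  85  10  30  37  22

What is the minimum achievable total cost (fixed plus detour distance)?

Open {W-β, W-ε}: assign each demand point to its cheapest open site.
  N1→W-β 17, N2→W-β 16, N3→W-β 11, N4→W-ε 12, N5→W-β 51, N6→W-β 11
  detour distance 118, fixed 43 → total 161.
Compare {W-α, W-β, W-ε}: detour distance 117 + fixed 53 = 170.
Compare {W-β}: detour distance 148 + fixed 28 = 176.
Compare {W-β, W-γ}: detour distance 124 + fixed 53 = 177.
All other subsets cost ≥ 170. Minimum total cost: 161.

161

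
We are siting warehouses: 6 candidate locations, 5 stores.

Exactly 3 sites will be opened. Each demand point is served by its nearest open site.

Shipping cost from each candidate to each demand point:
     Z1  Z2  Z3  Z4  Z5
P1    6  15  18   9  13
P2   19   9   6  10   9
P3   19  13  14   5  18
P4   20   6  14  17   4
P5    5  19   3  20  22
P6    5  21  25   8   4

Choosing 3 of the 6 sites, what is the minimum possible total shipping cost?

23

Open {P3, P4, P5}.
  Z1→P5 5, Z2→P4 6, Z3→P5 3, Z4→P3 5, Z5→P4 4  ⇒ total 23.
Compare {P4, P5, P6}: total 26.
Compare {P1, P4, P5}: total 27.
No size-3 selection does better; minimum is 23.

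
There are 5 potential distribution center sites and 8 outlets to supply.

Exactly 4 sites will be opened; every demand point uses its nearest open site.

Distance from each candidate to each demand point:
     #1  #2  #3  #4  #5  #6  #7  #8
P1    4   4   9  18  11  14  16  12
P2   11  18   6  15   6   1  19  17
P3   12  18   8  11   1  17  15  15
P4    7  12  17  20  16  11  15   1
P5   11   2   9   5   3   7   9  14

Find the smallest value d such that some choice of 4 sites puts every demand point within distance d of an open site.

Open {P1, P2, P4, P5}.
  Farthest demand point is #7 at distance 9 (to P5); all others are ≤ 9.
With {P1, P3, P4, P5} the worst case is 9.
With {P2, P3, P4, P5} the worst case is 9.
No size-4 selection achieves below 9.

9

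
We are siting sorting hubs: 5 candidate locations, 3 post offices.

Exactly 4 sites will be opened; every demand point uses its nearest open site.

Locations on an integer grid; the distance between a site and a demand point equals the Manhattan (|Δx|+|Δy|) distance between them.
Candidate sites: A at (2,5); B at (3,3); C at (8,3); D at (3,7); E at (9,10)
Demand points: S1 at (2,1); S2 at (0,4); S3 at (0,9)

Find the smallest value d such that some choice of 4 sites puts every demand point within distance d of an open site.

5

Open {A, B, C, D}.
  Farthest demand point is S3 at distance 5 (to D); all others are ≤ 5.
With {A, B, D, E} the worst case is 5.
With {A, C, D, E} the worst case is 5.
No size-4 selection achieves below 5.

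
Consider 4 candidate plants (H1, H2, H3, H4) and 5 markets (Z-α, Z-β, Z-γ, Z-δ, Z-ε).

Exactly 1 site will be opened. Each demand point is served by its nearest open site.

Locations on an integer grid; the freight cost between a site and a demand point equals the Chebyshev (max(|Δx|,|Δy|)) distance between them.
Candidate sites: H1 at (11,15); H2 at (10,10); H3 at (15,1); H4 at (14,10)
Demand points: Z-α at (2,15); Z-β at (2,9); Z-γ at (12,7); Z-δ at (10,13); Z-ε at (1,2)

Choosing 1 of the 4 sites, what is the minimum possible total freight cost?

Open {H2}.
  Z-α→H2 8, Z-β→H2 8, Z-γ→H2 3, Z-δ→H2 3, Z-ε→H2 9  ⇒ total 31.
Compare {H1}: total 41.
Compare {H4}: total 44.
No size-1 selection does better; minimum is 31.

31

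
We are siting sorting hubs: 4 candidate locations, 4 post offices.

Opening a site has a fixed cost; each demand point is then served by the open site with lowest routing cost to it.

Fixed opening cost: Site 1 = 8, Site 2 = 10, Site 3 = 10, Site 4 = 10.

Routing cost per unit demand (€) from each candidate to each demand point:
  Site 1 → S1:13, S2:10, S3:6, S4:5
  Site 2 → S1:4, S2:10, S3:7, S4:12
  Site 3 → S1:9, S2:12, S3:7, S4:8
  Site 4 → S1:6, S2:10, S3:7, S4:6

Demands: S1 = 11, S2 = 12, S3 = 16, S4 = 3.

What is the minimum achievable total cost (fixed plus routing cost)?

Open {Site 1, Site 2}: assign each demand point to its cheapest open site.
  S1→Site 2 11×4=44, S2→Site 1 12×10=120, S3→Site 1 16×6=96, S4→Site 1 3×5=15
  routing cost 275, fixed 18 → total 293.
Compare {Site 1, Site 2, Site 3}: routing cost 275 + fixed 28 = 303.
Compare {Site 1, Site 2, Site 4}: routing cost 275 + fixed 28 = 303.
Compare {Site 1, Site 2, Site 3, Site 4}: routing cost 275 + fixed 38 = 313.
All other subsets cost ≥ 303. Minimum total cost: 293.

293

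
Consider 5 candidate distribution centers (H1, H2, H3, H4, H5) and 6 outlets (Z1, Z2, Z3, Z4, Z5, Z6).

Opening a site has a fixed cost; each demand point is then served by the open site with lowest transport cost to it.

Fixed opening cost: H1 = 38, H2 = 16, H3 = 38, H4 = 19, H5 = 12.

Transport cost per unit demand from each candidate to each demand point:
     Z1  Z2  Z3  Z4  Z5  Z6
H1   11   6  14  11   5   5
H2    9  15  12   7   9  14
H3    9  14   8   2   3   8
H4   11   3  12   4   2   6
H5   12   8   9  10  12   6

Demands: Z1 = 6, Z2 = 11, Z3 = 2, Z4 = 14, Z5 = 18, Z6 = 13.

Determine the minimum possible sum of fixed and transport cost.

Open {H3, H4}: assign each demand point to its cheapest open site.
  Z1→H3 6×9=54, Z2→H4 11×3=33, Z3→H3 2×8=16, Z4→H3 14×2=28, Z5→H4 18×2=36, Z6→H4 13×6=78
  transport cost 245, fixed 57 → total 302.
Compare {H4}: transport cost 293 + fixed 19 = 312.
Compare {H3, H4, H5}: transport cost 245 + fixed 69 = 314.
Compare {H2, H4}: transport cost 281 + fixed 35 = 316.
All other subsets cost ≥ 312. Minimum total cost: 302.

302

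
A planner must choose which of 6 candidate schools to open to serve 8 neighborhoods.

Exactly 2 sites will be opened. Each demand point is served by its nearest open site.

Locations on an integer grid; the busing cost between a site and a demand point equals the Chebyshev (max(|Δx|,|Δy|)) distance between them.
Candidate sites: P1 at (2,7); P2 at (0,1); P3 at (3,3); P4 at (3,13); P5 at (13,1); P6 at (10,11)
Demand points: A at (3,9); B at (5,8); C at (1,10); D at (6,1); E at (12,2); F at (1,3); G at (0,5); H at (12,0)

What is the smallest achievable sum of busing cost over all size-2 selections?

22

Open {P1, P5}.
  A→P1 2, B→P1 3, C→P1 3, D→P1 6, E→P5 1, F→P1 4, G→P1 2, H→P5 1  ⇒ total 22.
Compare {P3, P5}: total 28.
Compare {P1, P3}: total 33.
No size-2 selection does better; minimum is 22.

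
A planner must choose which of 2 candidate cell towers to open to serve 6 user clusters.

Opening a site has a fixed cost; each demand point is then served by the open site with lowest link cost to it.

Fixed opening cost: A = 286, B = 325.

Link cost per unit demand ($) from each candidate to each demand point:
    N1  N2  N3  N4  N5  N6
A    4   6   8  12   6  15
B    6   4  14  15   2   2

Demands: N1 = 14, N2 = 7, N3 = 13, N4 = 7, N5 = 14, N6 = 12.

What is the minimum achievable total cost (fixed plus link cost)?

776

Open {B}: assign each demand point to its cheapest open site.
  N1→B 14×6=84, N2→B 7×4=28, N3→B 13×14=182, N4→B 7×15=105, N5→B 14×2=28, N6→B 12×2=24
  link cost 451, fixed 325 → total 776.
Compare {A}: link cost 550 + fixed 286 = 836.
Compare {A, B}: link cost 324 + fixed 611 = 935.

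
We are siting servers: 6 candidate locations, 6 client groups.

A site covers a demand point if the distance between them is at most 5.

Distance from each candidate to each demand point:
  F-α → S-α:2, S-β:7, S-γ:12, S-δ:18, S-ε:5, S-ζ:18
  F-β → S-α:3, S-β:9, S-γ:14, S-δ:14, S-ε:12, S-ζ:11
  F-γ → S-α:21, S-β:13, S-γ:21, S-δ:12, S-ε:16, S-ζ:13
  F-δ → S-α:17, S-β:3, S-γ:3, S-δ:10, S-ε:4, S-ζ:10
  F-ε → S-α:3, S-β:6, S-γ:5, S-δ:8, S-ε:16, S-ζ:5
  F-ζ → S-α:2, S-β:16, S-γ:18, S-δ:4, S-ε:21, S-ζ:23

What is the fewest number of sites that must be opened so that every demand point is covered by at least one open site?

Coverage sets (demand points within 5 of each site):
  F-α: {S-α, S-ε}
  F-β: {S-α}
  F-γ: {}
  F-δ: {S-β, S-γ, S-ε}
  F-ε: {S-α, S-γ, S-ζ}
  F-ζ: {S-α, S-δ}
No 2 sites suffice: every size-2 union leaves at least one demand point uncovered.
But {F-δ, F-ε, F-ζ} covers everything, so the minimum is 3.

3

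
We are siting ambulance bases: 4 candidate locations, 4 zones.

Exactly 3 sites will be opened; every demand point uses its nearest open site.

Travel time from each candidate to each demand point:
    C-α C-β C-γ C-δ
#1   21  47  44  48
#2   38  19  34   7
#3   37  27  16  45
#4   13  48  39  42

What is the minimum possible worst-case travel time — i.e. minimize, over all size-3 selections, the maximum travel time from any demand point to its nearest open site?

Open {#2, #3, #4}.
  Farthest demand point is C-β at travel time 19 (to #2); all others are ≤ 19.
With {#1, #2, #3} the worst case is 21.
With {#1, #2, #4} the worst case is 34.
No size-3 selection achieves below 19.

19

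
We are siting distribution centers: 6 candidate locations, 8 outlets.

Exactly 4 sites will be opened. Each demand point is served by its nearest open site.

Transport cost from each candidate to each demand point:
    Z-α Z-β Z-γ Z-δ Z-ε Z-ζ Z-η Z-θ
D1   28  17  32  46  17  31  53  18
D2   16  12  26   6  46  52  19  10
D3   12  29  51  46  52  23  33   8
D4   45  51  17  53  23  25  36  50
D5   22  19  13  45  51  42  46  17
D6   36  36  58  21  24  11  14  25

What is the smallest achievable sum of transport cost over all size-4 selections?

99

Open {D1, D2, D5, D6}.
  Z-α→D2 16, Z-β→D2 12, Z-γ→D5 13, Z-δ→D2 6, Z-ε→D1 17, Z-ζ→D6 11, Z-η→D6 14, Z-θ→D2 10  ⇒ total 99.
Compare {D2, D3, D5, D6}: total 100.
Compare {D1, D2, D4, D6}: total 103.
No size-4 selection does better; minimum is 99.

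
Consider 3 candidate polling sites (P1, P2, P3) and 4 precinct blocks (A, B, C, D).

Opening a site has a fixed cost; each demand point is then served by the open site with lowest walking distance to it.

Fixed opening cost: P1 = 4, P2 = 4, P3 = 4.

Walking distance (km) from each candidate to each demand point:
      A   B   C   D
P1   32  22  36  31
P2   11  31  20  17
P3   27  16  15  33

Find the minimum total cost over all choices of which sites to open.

Open {P2, P3}: assign each demand point to its cheapest open site.
  A→P2 11, B→P3 16, C→P3 15, D→P2 17
  walking distance 59, fixed 8 → total 67.
Compare {P1, P2, P3}: walking distance 59 + fixed 12 = 71.
Compare {P1, P2}: walking distance 70 + fixed 8 = 78.
Compare {P2}: walking distance 79 + fixed 4 = 83.
All other subsets cost ≥ 71. Minimum total cost: 67.

67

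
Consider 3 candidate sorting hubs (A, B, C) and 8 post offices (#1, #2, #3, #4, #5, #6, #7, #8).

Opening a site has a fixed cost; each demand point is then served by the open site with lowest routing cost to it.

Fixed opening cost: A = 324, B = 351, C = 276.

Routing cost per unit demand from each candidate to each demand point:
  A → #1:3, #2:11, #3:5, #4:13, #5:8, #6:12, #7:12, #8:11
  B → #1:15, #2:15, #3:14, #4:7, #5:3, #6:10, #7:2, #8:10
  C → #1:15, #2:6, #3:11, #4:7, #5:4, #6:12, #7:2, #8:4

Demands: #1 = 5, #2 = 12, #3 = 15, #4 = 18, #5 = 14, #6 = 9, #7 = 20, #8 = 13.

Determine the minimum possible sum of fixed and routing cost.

Open {C}: assign each demand point to its cheapest open site.
  #1→C 5×15=75, #2→C 12×6=72, #3→C 15×11=165, #4→C 18×7=126, #5→C 14×4=56, #6→C 9×12=108, #7→C 20×2=40, #8→C 13×4=52
  routing cost 694, fixed 276 → total 970.
Compare {A, C}: routing cost 544 + fixed 600 = 1144.
Compare {B}: routing cost 893 + fixed 351 = 1244.
Compare {B, C}: routing cost 662 + fixed 627 = 1289.
All other subsets cost ≥ 1144. Minimum total cost: 970.

970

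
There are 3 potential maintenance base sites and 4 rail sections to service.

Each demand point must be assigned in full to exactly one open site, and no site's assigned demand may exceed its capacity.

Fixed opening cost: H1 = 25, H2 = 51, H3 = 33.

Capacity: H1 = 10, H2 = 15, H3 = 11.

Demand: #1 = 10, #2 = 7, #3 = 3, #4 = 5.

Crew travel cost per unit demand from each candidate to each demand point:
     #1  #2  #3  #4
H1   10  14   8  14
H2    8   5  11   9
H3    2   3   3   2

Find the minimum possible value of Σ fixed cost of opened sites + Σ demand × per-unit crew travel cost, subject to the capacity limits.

Open {H2, H3}; cheapest assignment that respects the capacities:
  H2 (cap 15, load 15): #2, #3, #4 — cost 7×5 + 3×11 + 5×9 = 113
  H3 (cap 11, load 10): #1 — cost 10×2 = 20
  Shipping 133, fixed 84 → total 217.
  Any other capacity-feasible assignment to {H2, H3} ships for at least 133.
Compare {H1, H2, H3}: its best feasible assignment gives total 233.
Compare {H1, H2}: its best feasible assignment gives total 289.
Every other set of open sites that can feasibly serve all demand totals ≥ 233 even under its best assignment. Minimum: 217.

217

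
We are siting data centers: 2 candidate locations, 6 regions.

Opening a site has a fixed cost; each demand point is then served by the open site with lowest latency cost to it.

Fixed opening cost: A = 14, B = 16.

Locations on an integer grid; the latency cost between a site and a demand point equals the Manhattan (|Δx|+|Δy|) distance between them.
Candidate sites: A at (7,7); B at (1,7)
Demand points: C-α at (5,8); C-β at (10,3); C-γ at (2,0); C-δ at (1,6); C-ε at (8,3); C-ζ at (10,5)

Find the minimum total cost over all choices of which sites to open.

Open {A}: assign each demand point to its cheapest open site.
  C-α→A 3, C-β→A 7, C-γ→A 12, C-δ→A 7, C-ε→A 5, C-ζ→A 5
  latency cost 39, fixed 14 → total 53.
Compare {A, B}: latency cost 29 + fixed 30 = 59.
Compare {B}: latency cost 49 + fixed 16 = 65.

53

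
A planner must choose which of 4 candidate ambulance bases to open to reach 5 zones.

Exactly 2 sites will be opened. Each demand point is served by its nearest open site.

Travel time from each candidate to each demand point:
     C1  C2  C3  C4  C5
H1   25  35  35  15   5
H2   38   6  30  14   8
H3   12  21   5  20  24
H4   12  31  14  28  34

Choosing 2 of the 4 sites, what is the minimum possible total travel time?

45

Open {H2, H3}.
  C1→H3 12, C2→H2 6, C3→H3 5, C4→H2 14, C5→H2 8  ⇒ total 45.
Compare {H2, H4}: total 54.
Compare {H1, H3}: total 58.
No size-2 selection does better; minimum is 45.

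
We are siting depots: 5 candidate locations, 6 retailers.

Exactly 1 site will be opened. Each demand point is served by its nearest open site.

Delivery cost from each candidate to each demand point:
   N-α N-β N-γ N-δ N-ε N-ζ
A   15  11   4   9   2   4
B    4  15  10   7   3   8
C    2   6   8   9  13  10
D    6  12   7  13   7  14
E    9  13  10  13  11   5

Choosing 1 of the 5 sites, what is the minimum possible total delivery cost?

45

Open {A}.
  N-α→A 15, N-β→A 11, N-γ→A 4, N-δ→A 9, N-ε→A 2, N-ζ→A 4  ⇒ total 45.
Compare {B}: total 47.
Compare {C}: total 48.
No size-1 selection does better; minimum is 45.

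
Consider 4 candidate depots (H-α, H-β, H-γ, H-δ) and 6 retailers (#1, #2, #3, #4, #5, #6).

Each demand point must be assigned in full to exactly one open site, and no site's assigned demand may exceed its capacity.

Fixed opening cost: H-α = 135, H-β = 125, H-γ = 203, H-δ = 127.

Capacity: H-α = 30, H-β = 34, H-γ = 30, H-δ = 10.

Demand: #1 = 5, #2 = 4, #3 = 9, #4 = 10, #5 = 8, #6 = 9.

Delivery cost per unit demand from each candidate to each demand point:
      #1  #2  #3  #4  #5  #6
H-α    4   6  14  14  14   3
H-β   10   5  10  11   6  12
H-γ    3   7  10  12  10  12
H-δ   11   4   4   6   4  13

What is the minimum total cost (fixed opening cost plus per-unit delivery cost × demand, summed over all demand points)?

575

Open {H-α, H-β}; cheapest assignment that respects the capacities:
  H-α (cap 30, load 14): #1, #6 — cost 5×4 + 9×3 = 47
  H-β (cap 34, load 31): #2, #3, #4, #5 — cost 4×5 + 9×10 + 10×11 + 8×6 = 268
  Shipping 315, fixed 260 → total 575.
  Any other capacity-feasible assignment to {H-α, H-β} ships for at least 315.
Compare {H-α, H-β, H-δ}: its best feasible assignment gives total 648.
Compare {H-α, H-γ}: its best feasible assignment gives total 699.
Every other set of open sites that can feasibly serve all demand totals ≥ 648 even under its best assignment. Minimum: 575.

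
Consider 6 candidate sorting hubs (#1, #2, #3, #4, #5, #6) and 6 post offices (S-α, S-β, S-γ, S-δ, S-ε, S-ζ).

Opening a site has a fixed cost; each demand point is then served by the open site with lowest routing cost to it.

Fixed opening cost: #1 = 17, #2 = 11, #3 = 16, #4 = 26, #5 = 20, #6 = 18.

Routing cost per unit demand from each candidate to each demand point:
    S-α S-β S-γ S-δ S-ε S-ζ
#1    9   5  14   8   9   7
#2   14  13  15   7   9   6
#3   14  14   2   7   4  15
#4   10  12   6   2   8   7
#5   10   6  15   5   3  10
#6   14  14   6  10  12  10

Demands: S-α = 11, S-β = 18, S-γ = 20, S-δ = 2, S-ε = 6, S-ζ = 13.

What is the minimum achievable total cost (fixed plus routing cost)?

389

Open {#1, #2, #3}: assign each demand point to its cheapest open site.
  S-α→#1 11×9=99, S-β→#1 18×5=90, S-γ→#3 20×2=40, S-δ→#2 2×7=14, S-ε→#3 6×4=24, S-ζ→#2 13×6=78
  routing cost 345, fixed 44 → total 389.
Compare {#1, #3}: routing cost 358 + fixed 33 = 391.
Compare {#1, #2, #3, #5}: routing cost 335 + fixed 64 = 399.
Compare {#1, #3, #5}: routing cost 348 + fixed 53 = 401.
All other subsets cost ≥ 391. Minimum total cost: 389.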